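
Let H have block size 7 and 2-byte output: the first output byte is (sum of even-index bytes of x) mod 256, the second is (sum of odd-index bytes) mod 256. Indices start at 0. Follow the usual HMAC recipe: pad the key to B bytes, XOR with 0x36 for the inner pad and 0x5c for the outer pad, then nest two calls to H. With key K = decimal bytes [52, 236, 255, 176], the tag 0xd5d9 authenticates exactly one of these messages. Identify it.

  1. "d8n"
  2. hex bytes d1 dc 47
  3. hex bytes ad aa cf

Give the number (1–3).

3

Key decimal bytes [52, 236, 255, 176] = 34 ec ff b0 is 4 bytes ≤ B = 7; zero-pad to 7 bytes: K' = 34 ec ff b0 00 00 00.
K' ⊕ ipad = 02 da c9 86 36 36 36; K' ⊕ opad = 68 b0 a3 ec 5c 5c 5c.
m1: inner = H(02 da c9 86 36 36 36 64 38 6e) = 6f 68; tag = H(68 b0 a3 ec 5c 5c 5c 6f 68) = 2b67
m2: inner = H(02 da c9 86 36 36 36 d1 dc 47) = 13 ae; tag = H(68 b0 a3 ec 5c 5c 5c 13 ae) = 710b
m3: inner = H(02 da c9 86 36 36 36 ad aa cf) = e1 12; tag = H(68 b0 a3 ec 5c 5c 5c e1 12) = d5d9 ← matches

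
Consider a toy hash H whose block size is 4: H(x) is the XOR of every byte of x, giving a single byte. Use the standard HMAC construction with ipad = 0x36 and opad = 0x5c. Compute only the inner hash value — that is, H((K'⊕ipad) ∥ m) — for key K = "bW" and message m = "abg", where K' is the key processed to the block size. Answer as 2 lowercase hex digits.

51

Key "bW" = 62 57 is 2 bytes ≤ B = 4; zero-pad to 4 bytes: K' = 62 57 00 00.
K' ⊕ ipad = 54 61 36 36.
Inner input = 54 61 36 36 ∥ 61 62 67.
Inner hash: XOR 54⊕61⊕36⊕36⊕61⊕62⊕67 = 51.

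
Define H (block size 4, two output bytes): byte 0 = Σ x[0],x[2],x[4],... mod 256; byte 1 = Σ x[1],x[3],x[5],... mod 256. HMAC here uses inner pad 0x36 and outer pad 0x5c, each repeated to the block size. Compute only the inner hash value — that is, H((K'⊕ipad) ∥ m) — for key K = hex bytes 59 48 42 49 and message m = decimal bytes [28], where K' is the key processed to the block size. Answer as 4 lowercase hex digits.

fffd

Key hex bytes 59 48 42 49 is exactly B = 4 bytes: K' = 59 48 42 49.
K' ⊕ ipad = 6f 7e 74 7f.
Inner input = 6f 7e 74 7f ∥ 1c.
Inner hash: even-index sum = 255 mod 256 = 255; odd-index sum = 253 mod 256 = 253 → ff fd.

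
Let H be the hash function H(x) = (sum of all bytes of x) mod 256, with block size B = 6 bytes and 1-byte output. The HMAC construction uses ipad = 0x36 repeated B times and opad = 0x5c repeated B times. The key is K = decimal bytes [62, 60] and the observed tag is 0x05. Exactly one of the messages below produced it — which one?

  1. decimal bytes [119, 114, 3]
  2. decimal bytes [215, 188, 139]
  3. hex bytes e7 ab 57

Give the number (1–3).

3

Key decimal bytes [62, 60] = 3e 3c is 2 bytes ≤ B = 6; zero-pad to 6 bytes: K' = 3e 3c 00 00 00 00.
K' ⊕ ipad = 08 0a 36 36 36 36; K' ⊕ opad = 62 60 5c 5c 5c 5c.
m1: inner = H(08 0a 36 36 36 36 77 72 03) = d6; tag = H(62 60 5c 5c 5c 5c d6) = 08
m2: inner = H(08 0a 36 36 36 36 d7 bc 8b) = 08; tag = H(62 60 5c 5c 5c 5c 08) = 3a
m3: inner = H(08 0a 36 36 36 36 e7 ab 57) = d3; tag = H(62 60 5c 5c 5c 5c d3) = 05 ← matches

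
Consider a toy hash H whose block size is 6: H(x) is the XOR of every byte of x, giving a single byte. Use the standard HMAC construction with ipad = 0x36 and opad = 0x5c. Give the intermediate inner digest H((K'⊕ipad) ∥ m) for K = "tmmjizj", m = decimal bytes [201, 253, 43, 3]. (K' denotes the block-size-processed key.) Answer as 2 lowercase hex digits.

7b

Key "tmmjizj" = 74 6d 6d 6a 69 7a 6a is 7 bytes > B = 6, so hash it first: H(key) = 67, then zero-pad to 6 bytes: K' = 67 00 00 00 00 00.
K' ⊕ ipad = 51 36 36 36 36 36.
Inner input = 51 36 36 36 36 36 ∥ c9 fd 2b 03.
Inner hash: XOR 51⊕36⊕36⊕36⊕36⊕36⊕c9⊕fd⊕2b⊕03 = 7b.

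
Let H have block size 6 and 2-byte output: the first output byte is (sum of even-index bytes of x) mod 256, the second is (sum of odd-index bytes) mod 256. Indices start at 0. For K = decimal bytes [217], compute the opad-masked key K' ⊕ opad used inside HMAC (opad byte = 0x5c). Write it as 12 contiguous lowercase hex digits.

Key decimal bytes [217] = d9 is 1 byte ≤ B = 6; zero-pad to 6 bytes: K' = d9 00 00 00 00 00.
XOR each byte with 0x5c: d9⊕5c=85, 00⊕5c=5c, 00⊕5c=5c, 00⊕5c=5c, 00⊕5c=5c, 00⊕5c=5c.

855c5c5c5c5c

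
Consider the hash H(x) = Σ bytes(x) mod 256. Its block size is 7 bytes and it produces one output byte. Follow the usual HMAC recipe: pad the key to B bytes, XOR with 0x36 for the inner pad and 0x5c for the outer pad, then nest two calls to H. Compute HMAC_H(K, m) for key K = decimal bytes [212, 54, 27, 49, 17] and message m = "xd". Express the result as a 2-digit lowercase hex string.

30

Key decimal bytes [212, 54, 27, 49, 17] = d4 36 1b 31 11 is 5 bytes ≤ B = 7; zero-pad to 7 bytes: K' = d4 36 1b 31 11 00 00.
K' ⊕ ipad = e2 00 2d 07 27 36 36.  K' ⊕ opad = 88 6a 47 6d 4d 5c 5c.
Inner input = (K'⊕ipad) ∥ m = e2 00 2d 07 27 36 36 ∥ 78 64.
Inner hash: sum = 226+0+45+7+39+54+54+120+100 = 645; mod 256 = 133 → 85.
Outer input = (K'⊕opad) ∥ inner = 88 6a 47 6d 4d 5c 5c ∥ 85.
Outer hash (tag): sum = 136+106+71+109+77+92+92+133 = 816; mod 256 = 48 → 30.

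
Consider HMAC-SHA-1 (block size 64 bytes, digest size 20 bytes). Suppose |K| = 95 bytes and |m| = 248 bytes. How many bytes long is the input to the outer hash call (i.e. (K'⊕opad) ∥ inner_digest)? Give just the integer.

Key is 95 > 64 bytes, so it is hashed to 20 bytes then zero-padded to 64: |K'| = 64.
Outer input = (K'⊕opad) ∥ H(inner) → 64 + 20 = 84 bytes.

84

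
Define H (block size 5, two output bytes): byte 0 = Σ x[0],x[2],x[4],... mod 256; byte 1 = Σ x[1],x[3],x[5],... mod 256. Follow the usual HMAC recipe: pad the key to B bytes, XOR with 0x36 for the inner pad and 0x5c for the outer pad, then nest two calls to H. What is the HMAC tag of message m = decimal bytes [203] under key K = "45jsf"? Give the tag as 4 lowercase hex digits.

eb46

Key "45jsf" = 34 35 6a 73 66 is exactly B = 5 bytes: K' = 34 35 6a 73 66.
K' ⊕ ipad = 02 03 5c 45 50.  K' ⊕ opad = 68 69 36 2f 3a.
Inner input = (K'⊕ipad) ∥ m = 02 03 5c 45 50 ∥ cb.
Inner hash: even-index sum = 174 mod 256 = 174; odd-index sum = 275 mod 256 = 19 → ae 13.
Outer input = (K'⊕opad) ∥ inner = 68 69 36 2f 3a ∥ ae 13.
Outer hash (tag): even-index sum = 235 mod 256 = 235; odd-index sum = 326 mod 256 = 70 → eb 46.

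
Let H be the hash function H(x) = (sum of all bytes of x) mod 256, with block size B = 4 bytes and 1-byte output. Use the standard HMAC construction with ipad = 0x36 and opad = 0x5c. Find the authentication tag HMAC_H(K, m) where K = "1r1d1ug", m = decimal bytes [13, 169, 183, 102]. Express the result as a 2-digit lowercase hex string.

15

Key "1r1d1ug" = 31 72 31 64 31 75 67 is 7 bytes > B = 4, so hash it first: H(key) = 45, then zero-pad to 4 bytes: K' = 45 00 00 00.
K' ⊕ ipad = 73 36 36 36.  K' ⊕ opad = 19 5c 5c 5c.
Inner input = (K'⊕ipad) ∥ m = 73 36 36 36 ∥ 0d a9 b7 66.
Inner hash: sum = 115+54+54+54+13+169+183+102 = 744; mod 256 = 232 → e8.
Outer input = (K'⊕opad) ∥ inner = 19 5c 5c 5c ∥ e8.
Outer hash (tag): sum = 25+92+92+92+232 = 533; mod 256 = 21 → 15.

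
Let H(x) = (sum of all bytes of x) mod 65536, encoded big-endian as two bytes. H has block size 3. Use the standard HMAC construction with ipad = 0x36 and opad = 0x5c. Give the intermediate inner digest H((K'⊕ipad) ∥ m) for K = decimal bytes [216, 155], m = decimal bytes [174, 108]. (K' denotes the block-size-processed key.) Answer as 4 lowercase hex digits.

02eb

Key decimal bytes [216, 155] = d8 9b is 2 bytes ≤ B = 3; zero-pad to 3 bytes: K' = d8 9b 00.
K' ⊕ ipad = ee ad 36.
Inner input = ee ad 36 ∥ ae 6c.
Inner hash: sum = 238+173+54+174+108 = 747 → 02 eb.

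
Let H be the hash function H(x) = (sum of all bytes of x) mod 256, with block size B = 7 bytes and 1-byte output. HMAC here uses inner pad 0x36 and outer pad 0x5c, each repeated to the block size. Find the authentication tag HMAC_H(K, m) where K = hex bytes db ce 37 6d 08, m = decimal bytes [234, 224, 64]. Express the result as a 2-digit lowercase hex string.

b6

Key hex bytes db ce 37 6d 08 is 5 bytes ≤ B = 7; zero-pad to 7 bytes: K' = db ce 37 6d 08 00 00.
K' ⊕ ipad = ed f8 01 5b 3e 36 36.  K' ⊕ opad = 87 92 6b 31 54 5c 5c.
Inner input = (K'⊕ipad) ∥ m = ed f8 01 5b 3e 36 36 ∥ ea e0 40.
Inner hash: sum = 237+248+1+91+62+54+54+234+224+64 = 1269; mod 256 = 245 → f5.
Outer input = (K'⊕opad) ∥ inner = 87 92 6b 31 54 5c 5c ∥ f5.
Outer hash (tag): sum = 135+146+107+49+84+92+92+245 = 950; mod 256 = 182 → b6.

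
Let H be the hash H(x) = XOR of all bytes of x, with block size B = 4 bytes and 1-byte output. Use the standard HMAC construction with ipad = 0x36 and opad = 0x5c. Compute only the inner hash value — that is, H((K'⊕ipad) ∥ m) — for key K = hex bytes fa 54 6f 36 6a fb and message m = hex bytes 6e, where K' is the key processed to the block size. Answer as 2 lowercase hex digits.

Key hex bytes fa 54 6f 36 6a fb is 6 bytes > B = 4, so hash it first: H(key) = 66, then zero-pad to 4 bytes: K' = 66 00 00 00.
K' ⊕ ipad = 50 36 36 36.
Inner input = 50 36 36 36 ∥ 6e.
Inner hash: XOR 50⊕36⊕36⊕36⊕6e = 08.

08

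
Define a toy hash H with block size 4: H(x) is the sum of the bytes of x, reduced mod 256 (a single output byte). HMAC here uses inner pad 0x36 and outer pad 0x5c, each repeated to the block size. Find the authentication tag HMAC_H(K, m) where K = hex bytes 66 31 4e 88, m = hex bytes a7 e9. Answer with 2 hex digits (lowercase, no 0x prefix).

Key hex bytes 66 31 4e 88 is exactly B = 4 bytes: K' = 66 31 4e 88.
K' ⊕ ipad = 50 07 78 be.  K' ⊕ opad = 3a 6d 12 d4.
Inner input = (K'⊕ipad) ∥ m = 50 07 78 be ∥ a7 e9.
Inner hash: sum = 80+7+120+190+167+233 = 797; mod 256 = 29 → 1d.
Outer input = (K'⊕opad) ∥ inner = 3a 6d 12 d4 ∥ 1d.
Outer hash (tag): sum = 58+109+18+212+29 = 426; mod 256 = 170 → aa.

aa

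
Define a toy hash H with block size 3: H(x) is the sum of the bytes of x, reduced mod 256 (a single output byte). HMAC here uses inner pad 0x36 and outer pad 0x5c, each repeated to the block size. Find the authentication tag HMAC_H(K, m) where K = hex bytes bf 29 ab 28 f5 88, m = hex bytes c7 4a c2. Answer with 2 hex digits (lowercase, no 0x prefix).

Key hex bytes bf 29 ab 28 f5 88 is 6 bytes > B = 3, so hash it first: H(key) = 38, then zero-pad to 3 bytes: K' = 38 00 00.
K' ⊕ ipad = 0e 36 36.  K' ⊕ opad = 64 5c 5c.
Inner input = (K'⊕ipad) ∥ m = 0e 36 36 ∥ c7 4a c2.
Inner hash: sum = 14+54+54+199+74+194 = 589; mod 256 = 77 → 4d.
Outer input = (K'⊕opad) ∥ inner = 64 5c 5c ∥ 4d.
Outer hash (tag): sum = 100+92+92+77 = 361; mod 256 = 105 → 69.

69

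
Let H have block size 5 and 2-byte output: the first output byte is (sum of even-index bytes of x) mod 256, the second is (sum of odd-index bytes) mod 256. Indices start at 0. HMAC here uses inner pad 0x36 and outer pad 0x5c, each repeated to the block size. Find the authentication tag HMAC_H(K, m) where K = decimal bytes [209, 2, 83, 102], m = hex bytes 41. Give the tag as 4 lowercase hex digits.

Key decimal bytes [209, 2, 83, 102] = d1 02 53 66 is 4 bytes ≤ B = 5; zero-pad to 5 bytes: K' = d1 02 53 66 00.
K' ⊕ ipad = e7 34 65 50 36.  K' ⊕ opad = 8d 5e 0f 3a 5c.
Inner input = (K'⊕ipad) ∥ m = e7 34 65 50 36 ∥ 41.
Inner hash: even-index sum = 386 mod 256 = 130; odd-index sum = 197 mod 256 = 197 → 82 c5.
Outer input = (K'⊕opad) ∥ inner = 8d 5e 0f 3a 5c ∥ 82 c5.
Outer hash (tag): even-index sum = 445 mod 256 = 189; odd-index sum = 282 mod 256 = 26 → bd 1a.

bd1a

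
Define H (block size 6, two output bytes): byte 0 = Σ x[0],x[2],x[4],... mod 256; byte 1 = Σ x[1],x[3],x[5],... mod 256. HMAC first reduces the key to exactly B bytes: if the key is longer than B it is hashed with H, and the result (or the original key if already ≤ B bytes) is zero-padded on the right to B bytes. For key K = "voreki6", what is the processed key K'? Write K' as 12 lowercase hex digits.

|K| = 7 > B = 6, so first hash the key.
H(K): even-index sum = 393 mod 256 = 137; odd-index sum = 317 mod 256 = 61 → 89 3d.
Zero-pad H(K) = 89 3d to 6 bytes: K' = 89 3d 00 00 00 00.

893d00000000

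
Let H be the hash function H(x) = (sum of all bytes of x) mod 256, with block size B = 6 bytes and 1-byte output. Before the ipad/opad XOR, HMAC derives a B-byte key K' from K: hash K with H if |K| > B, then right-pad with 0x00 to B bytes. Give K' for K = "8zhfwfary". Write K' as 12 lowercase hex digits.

|K| = 9 > B = 6, so first hash the key.
H(K): sum = 56+122+104+102+119+102+97+114+121 = 937; mod 256 = 169 → a9.
Zero-pad H(K) = a9 to 6 bytes: K' = a9 00 00 00 00 00.

a90000000000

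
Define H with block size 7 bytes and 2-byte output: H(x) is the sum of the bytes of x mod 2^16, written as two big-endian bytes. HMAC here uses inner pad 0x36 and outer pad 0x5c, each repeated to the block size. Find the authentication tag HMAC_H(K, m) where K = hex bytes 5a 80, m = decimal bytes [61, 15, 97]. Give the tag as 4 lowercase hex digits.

038d

Key hex bytes 5a 80 is 2 bytes ≤ B = 7; zero-pad to 7 bytes: K' = 5a 80 00 00 00 00 00.
K' ⊕ ipad = 6c b6 36 36 36 36 36.  K' ⊕ opad = 06 dc 5c 5c 5c 5c 5c.
Inner input = (K'⊕ipad) ∥ m = 6c b6 36 36 36 36 36 ∥ 3d 0f 61.
Inner hash: sum = 108+182+54+54+54+54+54+61+15+97 = 733 → 02 dd.
Outer input = (K'⊕opad) ∥ inner = 06 dc 5c 5c 5c 5c 5c ∥ 02 dd.
Outer hash (tag): sum = 6+220+92+92+92+92+92+2+221 = 909 → 03 8d.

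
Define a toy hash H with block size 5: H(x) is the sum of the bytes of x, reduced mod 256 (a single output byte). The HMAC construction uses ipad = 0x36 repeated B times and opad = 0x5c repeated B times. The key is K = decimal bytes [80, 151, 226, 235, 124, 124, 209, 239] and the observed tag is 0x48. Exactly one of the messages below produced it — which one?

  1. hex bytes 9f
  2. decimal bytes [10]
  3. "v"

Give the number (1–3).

Key decimal bytes [80, 151, 226, 235, 124, 124, 209, 239] = 50 97 e2 eb 7c 7c d1 ef is 8 bytes > B = 5, so hash it first: H(key) = 6c, then zero-pad to 5 bytes: K' = 6c 00 00 00 00.
K' ⊕ ipad = 5a 36 36 36 36; K' ⊕ opad = 30 5c 5c 5c 5c.
m1: inner = H(5a 36 36 36 36 9f) = d1; tag = H(30 5c 5c 5c 5c d1) = 71
m2: inner = H(5a 36 36 36 36 0a) = 3c; tag = H(30 5c 5c 5c 5c 3c) = dc
m3: inner = H(5a 36 36 36 36 76) = a8; tag = H(30 5c 5c 5c 5c a8) = 48 ← matches

3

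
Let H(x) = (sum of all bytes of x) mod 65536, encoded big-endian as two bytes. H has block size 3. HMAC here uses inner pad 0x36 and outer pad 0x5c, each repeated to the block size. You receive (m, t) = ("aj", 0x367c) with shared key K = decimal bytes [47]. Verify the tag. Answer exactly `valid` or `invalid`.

Key decimal bytes [47] = 2f is 1 byte ≤ B = 3; zero-pad to 3 bytes: K' = 2f 00 00.
K' ⊕ ipad = 19 36 36; K' ⊕ opad = 73 5c 5c.
Inner hash: sum = 25+54+54+97+106 = 336 → 01 50.
Outer hash (recomputed tag): sum = 115+92+92+1+80 = 380 → 01 7c.
Recomputed tag = 017c; claimed = 367c → mismatch.

invalid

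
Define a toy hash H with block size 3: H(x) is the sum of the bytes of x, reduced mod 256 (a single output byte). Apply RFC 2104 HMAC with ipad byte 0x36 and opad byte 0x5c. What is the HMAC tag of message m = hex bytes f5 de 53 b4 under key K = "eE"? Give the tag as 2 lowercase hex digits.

Key "eE" = 65 45 is 2 bytes ≤ B = 3; zero-pad to 3 bytes: K' = 65 45 00.
K' ⊕ ipad = 53 73 36.  K' ⊕ opad = 39 19 5c.
Inner input = (K'⊕ipad) ∥ m = 53 73 36 ∥ f5 de 53 b4.
Inner hash: sum = 83+115+54+245+222+83+180 = 982; mod 256 = 214 → d6.
Outer input = (K'⊕opad) ∥ inner = 39 19 5c ∥ d6.
Outer hash (tag): sum = 57+25+92+214 = 388; mod 256 = 132 → 84.

84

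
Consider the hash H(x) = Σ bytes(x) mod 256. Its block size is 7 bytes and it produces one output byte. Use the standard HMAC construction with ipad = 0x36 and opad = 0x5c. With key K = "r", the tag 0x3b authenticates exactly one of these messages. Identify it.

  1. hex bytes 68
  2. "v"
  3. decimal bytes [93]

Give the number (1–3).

3

Key "r" = 72 is 1 byte ≤ B = 7; zero-pad to 7 bytes: K' = 72 00 00 00 00 00 00.
K' ⊕ ipad = 44 36 36 36 36 36 36; K' ⊕ opad = 2e 5c 5c 5c 5c 5c 5c.
m1: inner = H(44 36 36 36 36 36 36 68) = f0; tag = H(2e 5c 5c 5c 5c 5c 5c f0) = 46
m2: inner = H(44 36 36 36 36 36 36 76) = fe; tag = H(2e 5c 5c 5c 5c 5c 5c fe) = 54
m3: inner = H(44 36 36 36 36 36 36 5d) = e5; tag = H(2e 5c 5c 5c 5c 5c 5c e5) = 3b ← matches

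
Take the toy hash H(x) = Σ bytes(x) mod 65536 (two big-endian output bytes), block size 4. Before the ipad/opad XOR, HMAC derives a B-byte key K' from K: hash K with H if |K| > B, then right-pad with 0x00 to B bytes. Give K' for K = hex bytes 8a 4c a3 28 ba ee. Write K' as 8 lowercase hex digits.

03490000

|K| = 6 > B = 4, so first hash the key.
H(K): sum = 138+76+163+40+186+238 = 841 → 03 49.
Zero-pad H(K) = 03 49 to 4 bytes: K' = 03 49 00 00.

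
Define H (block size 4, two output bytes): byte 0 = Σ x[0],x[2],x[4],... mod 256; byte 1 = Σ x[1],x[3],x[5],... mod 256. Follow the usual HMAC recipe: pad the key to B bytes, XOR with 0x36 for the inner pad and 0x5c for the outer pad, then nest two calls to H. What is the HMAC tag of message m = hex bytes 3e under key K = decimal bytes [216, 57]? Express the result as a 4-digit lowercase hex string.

4206

Key decimal bytes [216, 57] = d8 39 is 2 bytes ≤ B = 4; zero-pad to 4 bytes: K' = d8 39 00 00.
K' ⊕ ipad = ee 0f 36 36.  K' ⊕ opad = 84 65 5c 5c.
Inner input = (K'⊕ipad) ∥ m = ee 0f 36 36 ∥ 3e.
Inner hash: even-index sum = 354 mod 256 = 98; odd-index sum = 69 mod 256 = 69 → 62 45.
Outer input = (K'⊕opad) ∥ inner = 84 65 5c 5c ∥ 62 45.
Outer hash (tag): even-index sum = 322 mod 256 = 66; odd-index sum = 262 mod 256 = 6 → 42 06.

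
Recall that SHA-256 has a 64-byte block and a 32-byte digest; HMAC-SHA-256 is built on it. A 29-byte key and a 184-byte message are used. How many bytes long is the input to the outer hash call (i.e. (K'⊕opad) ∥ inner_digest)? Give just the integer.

96

Key is 29 ≤ 64 bytes, zero-padded: |K'| = 64.
Outer input = (K'⊕opad) ∥ H(inner) → 64 + 32 = 96 bytes.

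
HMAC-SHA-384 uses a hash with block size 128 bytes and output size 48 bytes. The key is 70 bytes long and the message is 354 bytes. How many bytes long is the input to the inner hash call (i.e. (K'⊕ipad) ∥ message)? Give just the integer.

Key is 70 ≤ 128 bytes, zero-padded: |K'| = 128.
Inner input = (K'⊕ipad) ∥ m → 128 + 354 = 482 bytes.

482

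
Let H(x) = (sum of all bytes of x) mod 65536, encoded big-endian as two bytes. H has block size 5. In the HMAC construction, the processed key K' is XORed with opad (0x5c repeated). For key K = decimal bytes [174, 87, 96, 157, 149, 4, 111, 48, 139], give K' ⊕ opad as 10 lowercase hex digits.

5f995c5c5c

Key decimal bytes [174, 87, 96, 157, 149, 4, 111, 48, 139] = ae 57 60 9d 95 04 6f 30 8b is 9 bytes > B = 5, so hash it first: H(key) = 03 c5, then zero-pad to 5 bytes: K' = 03 c5 00 00 00.
XOR each byte with 0x5c: 03⊕5c=5f, c5⊕5c=99, 00⊕5c=5c, 00⊕5c=5c, 00⊕5c=5c.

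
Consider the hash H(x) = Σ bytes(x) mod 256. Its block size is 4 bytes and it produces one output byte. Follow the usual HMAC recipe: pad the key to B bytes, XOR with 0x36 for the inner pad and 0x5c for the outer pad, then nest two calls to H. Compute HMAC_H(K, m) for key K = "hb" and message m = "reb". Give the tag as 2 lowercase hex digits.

Key "hb" = 68 62 is 2 bytes ≤ B = 4; zero-pad to 4 bytes: K' = 68 62 00 00.
K' ⊕ ipad = 5e 54 36 36.  K' ⊕ opad = 34 3e 5c 5c.
Inner input = (K'⊕ipad) ∥ m = 5e 54 36 36 ∥ 72 65 62.
Inner hash: sum = 94+84+54+54+114+101+98 = 599; mod 256 = 87 → 57.
Outer input = (K'⊕opad) ∥ inner = 34 3e 5c 5c ∥ 57.
Outer hash (tag): sum = 52+62+92+92+87 = 385; mod 256 = 129 → 81.

81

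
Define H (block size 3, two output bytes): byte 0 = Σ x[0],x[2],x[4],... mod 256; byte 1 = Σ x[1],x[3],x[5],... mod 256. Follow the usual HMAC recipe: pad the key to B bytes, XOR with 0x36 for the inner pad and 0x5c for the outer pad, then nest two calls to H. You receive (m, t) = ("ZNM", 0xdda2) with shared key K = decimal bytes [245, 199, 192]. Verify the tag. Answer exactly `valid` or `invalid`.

Key decimal bytes [245, 199, 192] = f5 c7 c0 is exactly B = 3 bytes: K' = f5 c7 c0.
K' ⊕ ipad = c3 f1 f6; K' ⊕ opad = a9 9b 9c.
Inner hash: even-index sum = 519 mod 256 = 7; odd-index sum = 408 mod 256 = 152 → 07 98.
Outer hash (recomputed tag): even-index sum = 477 mod 256 = 221; odd-index sum = 162 mod 256 = 162 → dd a2.
Recomputed tag = dda2; claimed = dda2 → match.

valid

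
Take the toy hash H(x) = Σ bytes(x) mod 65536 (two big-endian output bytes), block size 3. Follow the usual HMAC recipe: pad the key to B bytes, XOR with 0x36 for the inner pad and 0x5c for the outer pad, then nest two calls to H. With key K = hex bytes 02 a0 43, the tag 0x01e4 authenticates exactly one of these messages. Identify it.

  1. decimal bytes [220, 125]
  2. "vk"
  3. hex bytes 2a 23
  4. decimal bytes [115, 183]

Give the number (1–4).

Key hex bytes 02 a0 43 is exactly B = 3 bytes: K' = 02 a0 43.
K' ⊕ ipad = 34 96 75; K' ⊕ opad = 5e fc 1f.
m1: inner = H(34 96 75 dc 7d) = 02 98; tag = H(5e fc 1f 02 98) = 0213
m2: inner = H(34 96 75 76 6b) = 02 20; tag = H(5e fc 1f 02 20) = 019b
m3: inner = H(34 96 75 2a 23) = 01 8c; tag = H(5e fc 1f 01 8c) = 0206
m4: inner = H(34 96 75 73 b7) = 02 69; tag = H(5e fc 1f 02 69) = 01e4 ← matches

4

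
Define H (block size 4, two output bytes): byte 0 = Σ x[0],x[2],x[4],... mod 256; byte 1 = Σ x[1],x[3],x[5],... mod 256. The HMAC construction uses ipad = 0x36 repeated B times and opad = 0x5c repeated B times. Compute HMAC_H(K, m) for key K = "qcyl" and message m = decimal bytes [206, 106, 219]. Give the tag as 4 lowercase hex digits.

Key "qcyl" = 71 63 79 6c is exactly B = 4 bytes: K' = 71 63 79 6c.
K' ⊕ ipad = 47 55 4f 5a.  K' ⊕ opad = 2d 3f 25 30.
Inner input = (K'⊕ipad) ∥ m = 47 55 4f 5a ∥ ce 6a db.
Inner hash: even-index sum = 575 mod 256 = 63; odd-index sum = 281 mod 256 = 25 → 3f 19.
Outer input = (K'⊕opad) ∥ inner = 2d 3f 25 30 ∥ 3f 19.
Outer hash (tag): even-index sum = 145 mod 256 = 145; odd-index sum = 136 mod 256 = 136 → 91 88.

9188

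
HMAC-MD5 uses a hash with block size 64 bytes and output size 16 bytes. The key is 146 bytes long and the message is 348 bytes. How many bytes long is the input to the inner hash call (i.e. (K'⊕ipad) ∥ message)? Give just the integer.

Key is 146 > 64 bytes, so it is hashed to 16 bytes then zero-padded to 64: |K'| = 64.
Inner input = (K'⊕ipad) ∥ m → 64 + 348 = 412 bytes.

412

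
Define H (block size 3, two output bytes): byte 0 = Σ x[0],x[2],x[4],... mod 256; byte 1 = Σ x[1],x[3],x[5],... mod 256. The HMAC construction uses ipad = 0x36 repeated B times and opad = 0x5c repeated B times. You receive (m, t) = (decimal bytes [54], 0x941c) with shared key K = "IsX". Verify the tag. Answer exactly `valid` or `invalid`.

Key "IsX" = 49 73 58 is exactly B = 3 bytes: K' = 49 73 58.
K' ⊕ ipad = 7f 45 6e; K' ⊕ opad = 15 2f 04.
Inner hash: even-index sum = 237 mod 256 = 237; odd-index sum = 123 mod 256 = 123 → ed 7b.
Outer hash (recomputed tag): even-index sum = 148 mod 256 = 148; odd-index sum = 284 mod 256 = 28 → 94 1c.
Recomputed tag = 941c; claimed = 941c → match.

valid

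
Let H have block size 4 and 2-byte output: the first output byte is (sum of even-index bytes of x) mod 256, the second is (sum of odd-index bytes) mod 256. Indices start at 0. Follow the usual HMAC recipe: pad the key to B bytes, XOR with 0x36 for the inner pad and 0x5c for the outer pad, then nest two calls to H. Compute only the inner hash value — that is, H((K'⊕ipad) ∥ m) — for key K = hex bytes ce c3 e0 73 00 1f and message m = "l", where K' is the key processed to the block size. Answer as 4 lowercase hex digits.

Key hex bytes ce c3 e0 73 00 1f is 6 bytes > B = 4, so hash it first: H(key) = ae 55, then zero-pad to 4 bytes: K' = ae 55 00 00.
K' ⊕ ipad = 98 63 36 36.
Inner input = 98 63 36 36 ∥ 6c.
Inner hash: even-index sum = 314 mod 256 = 58; odd-index sum = 153 mod 256 = 153 → 3a 99.

3a99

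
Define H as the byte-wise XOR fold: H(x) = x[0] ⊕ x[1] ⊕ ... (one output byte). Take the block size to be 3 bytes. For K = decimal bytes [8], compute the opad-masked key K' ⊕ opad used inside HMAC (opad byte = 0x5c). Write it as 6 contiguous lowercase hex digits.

Key decimal bytes [8] = 08 is 1 byte ≤ B = 3; zero-pad to 3 bytes: K' = 08 00 00.
XOR each byte with 0x5c: 08⊕5c=54, 00⊕5c=5c, 00⊕5c=5c.

545c5c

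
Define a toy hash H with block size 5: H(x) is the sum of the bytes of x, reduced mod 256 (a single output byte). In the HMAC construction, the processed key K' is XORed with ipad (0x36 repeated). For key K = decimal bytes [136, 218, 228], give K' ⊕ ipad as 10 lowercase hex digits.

beecd23636

Key decimal bytes [136, 218, 228] = 88 da e4 is 3 bytes ≤ B = 5; zero-pad to 5 bytes: K' = 88 da e4 00 00.
XOR each byte with 0x36: 88⊕36=be, da⊕36=ec, e4⊕36=d2, 00⊕36=36, 00⊕36=36.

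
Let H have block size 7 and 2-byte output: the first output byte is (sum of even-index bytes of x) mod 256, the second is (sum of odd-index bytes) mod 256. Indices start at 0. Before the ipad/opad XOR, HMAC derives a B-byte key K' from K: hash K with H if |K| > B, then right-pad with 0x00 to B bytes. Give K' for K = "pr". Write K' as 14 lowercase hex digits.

70720000000000

Key "pr" = 70 72 is 2 bytes ≤ B = 7; zero-pad to 7 bytes: K' = 70 72 00 00 00 00 00.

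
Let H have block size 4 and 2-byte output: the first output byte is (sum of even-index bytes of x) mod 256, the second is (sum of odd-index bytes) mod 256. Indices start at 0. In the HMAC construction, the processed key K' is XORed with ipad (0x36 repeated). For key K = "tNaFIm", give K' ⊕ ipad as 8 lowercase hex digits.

Key "tNaFIm" = 74 4e 61 46 49 6d is 6 bytes > B = 4, so hash it first: H(key) = 1e 01, then zero-pad to 4 bytes: K' = 1e 01 00 00.
XOR each byte with 0x36: 1e⊕36=28, 01⊕36=37, 00⊕36=36, 00⊕36=36.

28373636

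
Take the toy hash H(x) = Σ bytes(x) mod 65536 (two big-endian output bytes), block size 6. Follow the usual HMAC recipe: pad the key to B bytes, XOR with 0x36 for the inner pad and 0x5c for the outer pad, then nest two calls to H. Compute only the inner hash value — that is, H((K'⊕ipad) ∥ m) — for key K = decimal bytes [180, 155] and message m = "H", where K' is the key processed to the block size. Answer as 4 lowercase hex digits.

Key decimal bytes [180, 155] = b4 9b is 2 bytes ≤ B = 6; zero-pad to 6 bytes: K' = b4 9b 00 00 00 00.
K' ⊕ ipad = 82 ad 36 36 36 36.
Inner input = 82 ad 36 36 36 36 ∥ 48.
Inner hash: sum = 130+173+54+54+54+54+72 = 591 → 02 4f.

024f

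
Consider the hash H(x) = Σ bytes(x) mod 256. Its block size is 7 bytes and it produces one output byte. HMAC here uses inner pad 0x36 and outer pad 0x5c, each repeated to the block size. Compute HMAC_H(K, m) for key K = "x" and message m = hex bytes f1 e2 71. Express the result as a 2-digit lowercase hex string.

22

Key "x" = 78 is 1 byte ≤ B = 7; zero-pad to 7 bytes: K' = 78 00 00 00 00 00 00.
K' ⊕ ipad = 4e 36 36 36 36 36 36.  K' ⊕ opad = 24 5c 5c 5c 5c 5c 5c.
Inner input = (K'⊕ipad) ∥ m = 4e 36 36 36 36 36 36 ∥ f1 e2 71.
Inner hash: sum = 78+54+54+54+54+54+54+241+226+113 = 982; mod 256 = 214 → d6.
Outer input = (K'⊕opad) ∥ inner = 24 5c 5c 5c 5c 5c 5c ∥ d6.
Outer hash (tag): sum = 36+92+92+92+92+92+92+214 = 802; mod 256 = 34 → 22.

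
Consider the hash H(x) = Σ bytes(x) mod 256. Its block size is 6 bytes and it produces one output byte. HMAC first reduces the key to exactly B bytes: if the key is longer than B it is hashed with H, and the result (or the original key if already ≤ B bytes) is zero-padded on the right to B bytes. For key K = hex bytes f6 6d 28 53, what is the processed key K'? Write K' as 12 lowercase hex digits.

f66d28530000

Key hex bytes f6 6d 28 53 is 4 bytes ≤ B = 6; zero-pad to 6 bytes: K' = f6 6d 28 53 00 00.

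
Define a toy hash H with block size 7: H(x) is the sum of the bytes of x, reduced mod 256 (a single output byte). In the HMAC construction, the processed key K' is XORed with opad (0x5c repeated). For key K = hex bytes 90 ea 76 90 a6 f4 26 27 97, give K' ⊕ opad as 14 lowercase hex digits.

Key hex bytes 90 ea 76 90 a6 f4 26 27 97 is 9 bytes > B = 7, so hash it first: H(key) = fe, then zero-pad to 7 bytes: K' = fe 00 00 00 00 00 00.
XOR each byte with 0x5c: fe⊕5c=a2, 00⊕5c=5c, 00⊕5c=5c, 00⊕5c=5c, 00⊕5c=5c, 00⊕5c=5c, 00⊕5c=5c.

a25c5c5c5c5c5c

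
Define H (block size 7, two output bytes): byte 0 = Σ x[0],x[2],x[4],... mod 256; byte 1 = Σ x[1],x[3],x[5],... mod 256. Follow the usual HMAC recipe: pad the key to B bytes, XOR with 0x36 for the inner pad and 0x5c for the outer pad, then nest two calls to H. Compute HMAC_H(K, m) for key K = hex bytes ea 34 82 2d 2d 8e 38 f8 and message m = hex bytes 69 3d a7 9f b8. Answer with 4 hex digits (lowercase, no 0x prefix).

Key hex bytes ea 34 82 2d 2d 8e 38 f8 is 8 bytes > B = 7, so hash it first: H(key) = d1 e7, then zero-pad to 7 bytes: K' = d1 e7 00 00 00 00 00.
K' ⊕ ipad = e7 d1 36 36 36 36 36.  K' ⊕ opad = 8d bb 5c 5c 5c 5c 5c.
Inner input = (K'⊕ipad) ∥ m = e7 d1 36 36 36 36 36 ∥ 69 3d a7 9f b8.
Inner hash: even-index sum = 613 mod 256 = 101; odd-index sum = 773 mod 256 = 5 → 65 05.
Outer input = (K'⊕opad) ∥ inner = 8d bb 5c 5c 5c 5c 5c ∥ 65 05.
Outer hash (tag): even-index sum = 422 mod 256 = 166; odd-index sum = 472 mod 256 = 216 → a6 d8.

a6d8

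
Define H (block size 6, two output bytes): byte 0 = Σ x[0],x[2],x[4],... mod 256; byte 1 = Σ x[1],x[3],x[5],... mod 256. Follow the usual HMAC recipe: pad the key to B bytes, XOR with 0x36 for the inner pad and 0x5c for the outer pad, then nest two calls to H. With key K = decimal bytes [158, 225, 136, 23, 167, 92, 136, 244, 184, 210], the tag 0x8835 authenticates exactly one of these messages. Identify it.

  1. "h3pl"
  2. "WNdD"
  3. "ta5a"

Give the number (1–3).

Key decimal bytes [158, 225, 136, 23, 167, 92, 136, 244, 184, 210] = 9e e1 88 17 a7 5c 88 f4 b8 d2 is 10 bytes > B = 6, so hash it first: H(key) = 0d 1a, then zero-pad to 6 bytes: K' = 0d 1a 00 00 00 00.
K' ⊕ ipad = 3b 2c 36 36 36 36; K' ⊕ opad = 51 46 5c 5c 5c 5c.
m1: inner = H(3b 2c 36 36 36 36 68 33 70 6c) = 7f 37; tag = H(51 46 5c 5c 5c 5c 7f 37) = 8835 ← matches
m2: inner = H(3b 2c 36 36 36 36 57 4e 64 44) = 62 2a; tag = H(51 46 5c 5c 5c 5c 62 2a) = 6b28
m3: inner = H(3b 2c 36 36 36 36 74 61 35 61) = 50 5a; tag = H(51 46 5c 5c 5c 5c 50 5a) = 5958

1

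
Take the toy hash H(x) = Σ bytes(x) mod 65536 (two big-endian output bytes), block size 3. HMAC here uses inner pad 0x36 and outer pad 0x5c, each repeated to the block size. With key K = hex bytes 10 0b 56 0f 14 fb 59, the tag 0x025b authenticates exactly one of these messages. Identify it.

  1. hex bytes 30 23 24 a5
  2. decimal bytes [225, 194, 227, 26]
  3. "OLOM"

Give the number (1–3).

2

Key hex bytes 10 0b 56 0f 14 fb 59 is 7 bytes > B = 3, so hash it first: H(key) = 01 e8, then zero-pad to 3 bytes: K' = 01 e8 00.
K' ⊕ ipad = 37 de 36; K' ⊕ opad = 5d b4 5c.
m1: inner = H(37 de 36 30 23 24 a5) = 02 67; tag = H(5d b4 5c 02 67) = 01d6
m2: inner = H(37 de 36 e1 c2 e3 1a) = 03 eb; tag = H(5d b4 5c 03 eb) = 025b ← matches
m3: inner = H(37 de 36 4f 4c 4f 4d) = 02 82; tag = H(5d b4 5c 02 82) = 01f1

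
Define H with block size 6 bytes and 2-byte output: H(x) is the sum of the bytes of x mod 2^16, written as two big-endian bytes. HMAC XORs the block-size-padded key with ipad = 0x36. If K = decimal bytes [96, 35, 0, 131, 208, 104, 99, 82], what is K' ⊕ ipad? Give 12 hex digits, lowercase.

34c536363636

Key decimal bytes [96, 35, 0, 131, 208, 104, 99, 82] = 60 23 00 83 d0 68 63 52 is 8 bytes > B = 6, so hash it first: H(key) = 02 f3, then zero-pad to 6 bytes: K' = 02 f3 00 00 00 00.
XOR each byte with 0x36: 02⊕36=34, f3⊕36=c5, 00⊕36=36, 00⊕36=36, 00⊕36=36, 00⊕36=36.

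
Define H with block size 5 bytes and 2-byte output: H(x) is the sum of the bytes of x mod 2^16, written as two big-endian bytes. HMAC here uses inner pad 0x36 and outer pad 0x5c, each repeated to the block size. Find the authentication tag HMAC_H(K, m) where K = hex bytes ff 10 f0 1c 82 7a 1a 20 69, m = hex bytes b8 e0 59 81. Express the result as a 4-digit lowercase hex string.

0331

Key hex bytes ff 10 f0 1c 82 7a 1a 20 69 is 9 bytes > B = 5, so hash it first: H(key) = 03 ba, then zero-pad to 5 bytes: K' = 03 ba 00 00 00.
K' ⊕ ipad = 35 8c 36 36 36.  K' ⊕ opad = 5f e6 5c 5c 5c.
Inner input = (K'⊕ipad) ∥ m = 35 8c 36 36 36 ∥ b8 e0 59 81.
Inner hash: sum = 53+140+54+54+54+184+224+89+129 = 981 → 03 d5.
Outer input = (K'⊕opad) ∥ inner = 5f e6 5c 5c 5c ∥ 03 d5.
Outer hash (tag): sum = 95+230+92+92+92+3+213 = 817 → 03 31.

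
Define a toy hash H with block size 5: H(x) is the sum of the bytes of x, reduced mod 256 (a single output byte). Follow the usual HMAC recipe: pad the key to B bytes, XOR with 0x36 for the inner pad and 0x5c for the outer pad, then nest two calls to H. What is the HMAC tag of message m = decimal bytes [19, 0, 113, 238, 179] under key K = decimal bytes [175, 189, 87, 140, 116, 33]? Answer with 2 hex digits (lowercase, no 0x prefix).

Key decimal bytes [175, 189, 87, 140, 116, 33] = af bd 57 8c 74 21 is 6 bytes > B = 5, so hash it first: H(key) = e4, then zero-pad to 5 bytes: K' = e4 00 00 00 00.
K' ⊕ ipad = d2 36 36 36 36.  K' ⊕ opad = b8 5c 5c 5c 5c.
Inner input = (K'⊕ipad) ∥ m = d2 36 36 36 36 ∥ 13 00 71 ee b3.
Inner hash: sum = 210+54+54+54+54+19+0+113+238+179 = 975; mod 256 = 207 → cf.
Outer input = (K'⊕opad) ∥ inner = b8 5c 5c 5c 5c ∥ cf.
Outer hash (tag): sum = 184+92+92+92+92+207 = 759; mod 256 = 247 → f7.

f7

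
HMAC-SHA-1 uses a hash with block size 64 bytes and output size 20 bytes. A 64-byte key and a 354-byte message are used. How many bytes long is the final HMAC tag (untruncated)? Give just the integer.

20

The tag is one SHA-1 digest: 20 bytes.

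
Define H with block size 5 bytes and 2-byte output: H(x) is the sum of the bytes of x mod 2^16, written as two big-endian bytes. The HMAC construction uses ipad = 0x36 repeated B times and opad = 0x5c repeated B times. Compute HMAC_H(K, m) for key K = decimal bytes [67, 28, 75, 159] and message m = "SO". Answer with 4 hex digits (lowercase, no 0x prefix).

Key decimal bytes [67, 28, 75, 159] = 43 1c 4b 9f is 4 bytes ≤ B = 5; zero-pad to 5 bytes: K' = 43 1c 4b 9f 00.
K' ⊕ ipad = 75 2a 7d a9 36.  K' ⊕ opad = 1f 40 17 c3 5c.
Inner input = (K'⊕ipad) ∥ m = 75 2a 7d a9 36 ∥ 53 4f.
Inner hash: sum = 117+42+125+169+54+83+79 = 669 → 02 9d.
Outer input = (K'⊕opad) ∥ inner = 1f 40 17 c3 5c ∥ 02 9d.
Outer hash (tag): sum = 31+64+23+195+92+2+157 = 564 → 02 34.

0234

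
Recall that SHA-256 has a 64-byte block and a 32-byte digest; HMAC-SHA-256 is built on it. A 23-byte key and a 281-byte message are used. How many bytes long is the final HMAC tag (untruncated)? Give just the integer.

The tag is one SHA-256 digest: 32 bytes.

32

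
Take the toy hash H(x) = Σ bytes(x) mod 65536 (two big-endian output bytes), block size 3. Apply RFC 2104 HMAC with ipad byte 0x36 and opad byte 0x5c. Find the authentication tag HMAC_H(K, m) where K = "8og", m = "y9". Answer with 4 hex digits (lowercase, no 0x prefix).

013d

Key "8og" = 38 6f 67 is exactly B = 3 bytes: K' = 38 6f 67.
K' ⊕ ipad = 0e 59 51.  K' ⊕ opad = 64 33 3b.
Inner input = (K'⊕ipad) ∥ m = 0e 59 51 ∥ 79 39.
Inner hash: sum = 14+89+81+121+57 = 362 → 01 6a.
Outer input = (K'⊕opad) ∥ inner = 64 33 3b ∥ 01 6a.
Outer hash (tag): sum = 100+51+59+1+106 = 317 → 01 3d.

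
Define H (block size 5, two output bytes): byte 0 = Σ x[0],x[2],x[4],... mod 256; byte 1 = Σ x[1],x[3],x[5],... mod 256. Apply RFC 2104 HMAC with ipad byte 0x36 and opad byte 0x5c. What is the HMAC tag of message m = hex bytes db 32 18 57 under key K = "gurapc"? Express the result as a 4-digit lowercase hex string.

0535

Key "gurapc" = 67 75 72 61 70 63 is 6 bytes > B = 5, so hash it first: H(key) = 49 39, then zero-pad to 5 bytes: K' = 49 39 00 00 00.
K' ⊕ ipad = 7f 0f 36 36 36.  K' ⊕ opad = 15 65 5c 5c 5c.
Inner input = (K'⊕ipad) ∥ m = 7f 0f 36 36 36 ∥ db 32 18 57.
Inner hash: even-index sum = 372 mod 256 = 116; odd-index sum = 312 mod 256 = 56 → 74 38.
Outer input = (K'⊕opad) ∥ inner = 15 65 5c 5c 5c ∥ 74 38.
Outer hash (tag): even-index sum = 261 mod 256 = 5; odd-index sum = 309 mod 256 = 53 → 05 35.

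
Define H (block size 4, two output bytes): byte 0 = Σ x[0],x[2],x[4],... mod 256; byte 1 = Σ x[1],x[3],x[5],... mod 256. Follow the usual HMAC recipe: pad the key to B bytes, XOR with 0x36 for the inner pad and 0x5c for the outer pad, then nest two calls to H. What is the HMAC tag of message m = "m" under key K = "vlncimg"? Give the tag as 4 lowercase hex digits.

69fc

Key "vlncimg" = 76 6c 6e 63 69 6d 67 is 7 bytes > B = 4, so hash it first: H(key) = b4 3c, then zero-pad to 4 bytes: K' = b4 3c 00 00.
K' ⊕ ipad = 82 0a 36 36.  K' ⊕ opad = e8 60 5c 5c.
Inner input = (K'⊕ipad) ∥ m = 82 0a 36 36 ∥ 6d.
Inner hash: even-index sum = 293 mod 256 = 37; odd-index sum = 64 mod 256 = 64 → 25 40.
Outer input = (K'⊕opad) ∥ inner = e8 60 5c 5c ∥ 25 40.
Outer hash (tag): even-index sum = 361 mod 256 = 105; odd-index sum = 252 mod 256 = 252 → 69 fc.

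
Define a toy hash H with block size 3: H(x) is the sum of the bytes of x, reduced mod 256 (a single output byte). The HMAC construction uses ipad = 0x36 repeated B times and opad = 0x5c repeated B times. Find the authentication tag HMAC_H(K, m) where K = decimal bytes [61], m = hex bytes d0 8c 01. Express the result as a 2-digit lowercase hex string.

Key decimal bytes [61] = 3d is 1 byte ≤ B = 3; zero-pad to 3 bytes: K' = 3d 00 00.
K' ⊕ ipad = 0b 36 36.  K' ⊕ opad = 61 5c 5c.
Inner input = (K'⊕ipad) ∥ m = 0b 36 36 ∥ d0 8c 01.
Inner hash: sum = 11+54+54+208+140+1 = 468; mod 256 = 212 → d4.
Outer input = (K'⊕opad) ∥ inner = 61 5c 5c ∥ d4.
Outer hash (tag): sum = 97+92+92+212 = 493; mod 256 = 237 → ed.

ed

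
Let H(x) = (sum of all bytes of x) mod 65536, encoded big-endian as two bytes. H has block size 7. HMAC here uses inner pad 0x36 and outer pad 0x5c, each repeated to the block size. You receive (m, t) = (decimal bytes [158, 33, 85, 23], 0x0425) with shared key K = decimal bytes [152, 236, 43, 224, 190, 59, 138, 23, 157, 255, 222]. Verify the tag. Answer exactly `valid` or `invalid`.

Key decimal bytes [152, 236, 43, 224, 190, 59, 138, 23, 157, 255, 222] = 98 ec 2b e0 be 3b 8a 17 9d ff de is 11 bytes > B = 7, so hash it first: H(key) = 06 a3, then zero-pad to 7 bytes: K' = 06 a3 00 00 00 00 00.
K' ⊕ ipad = 30 95 36 36 36 36 36; K' ⊕ opad = 5a ff 5c 5c 5c 5c 5c.
Inner hash: sum = 48+149+54+54+54+54+54+158+33+85+23 = 766 → 02 fe.
Outer hash (recomputed tag): sum = 90+255+92+92+92+92+92+2+254 = 1061 → 04 25.
Recomputed tag = 0425; claimed = 0425 → match.

valid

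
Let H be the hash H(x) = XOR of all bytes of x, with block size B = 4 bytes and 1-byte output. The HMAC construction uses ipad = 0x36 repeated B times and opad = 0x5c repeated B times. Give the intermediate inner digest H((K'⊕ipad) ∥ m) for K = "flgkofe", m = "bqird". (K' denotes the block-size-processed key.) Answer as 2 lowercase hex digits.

Key "flgkofe" = 66 6c 67 6b 6f 66 65 is 7 bytes > B = 4, so hash it first: H(key) = 6a, then zero-pad to 4 bytes: K' = 6a 00 00 00.
K' ⊕ ipad = 5c 36 36 36.
Inner input = 5c 36 36 36 ∥ 62 71 69 72 64.
Inner hash: XOR 5c⊕36⊕36⊕36⊕62⊕71⊕69⊕72⊕64 = 06.

06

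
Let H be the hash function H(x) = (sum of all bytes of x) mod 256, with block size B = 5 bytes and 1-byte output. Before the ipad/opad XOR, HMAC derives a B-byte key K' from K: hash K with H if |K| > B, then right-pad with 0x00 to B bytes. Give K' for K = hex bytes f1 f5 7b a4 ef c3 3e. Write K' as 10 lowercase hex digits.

f500000000

|K| = 7 > B = 5, so first hash the key.
H(K): sum = 241+245+123+164+239+195+62 = 1269; mod 256 = 245 → f5.
Zero-pad H(K) = f5 to 5 bytes: K' = f5 00 00 00 00.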